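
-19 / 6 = -3.17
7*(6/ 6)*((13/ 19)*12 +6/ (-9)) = 3010/ 57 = 52.81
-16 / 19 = -0.84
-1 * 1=-1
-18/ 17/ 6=-0.18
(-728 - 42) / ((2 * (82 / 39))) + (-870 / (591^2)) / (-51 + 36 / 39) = -1138046255515 / 6215106114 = -183.11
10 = 10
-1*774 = -774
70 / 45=14 / 9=1.56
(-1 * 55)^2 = 3025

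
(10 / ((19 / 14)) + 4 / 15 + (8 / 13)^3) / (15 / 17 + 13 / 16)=1340033024 / 288652845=4.64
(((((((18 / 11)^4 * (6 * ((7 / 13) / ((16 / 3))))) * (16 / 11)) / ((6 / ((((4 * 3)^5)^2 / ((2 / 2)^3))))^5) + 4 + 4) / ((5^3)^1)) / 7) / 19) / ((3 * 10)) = 773992264657682838221511127667885265935054328906981034364 / 522107210625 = 1482439332203740790314260000000000000000000000.00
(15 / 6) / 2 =1.25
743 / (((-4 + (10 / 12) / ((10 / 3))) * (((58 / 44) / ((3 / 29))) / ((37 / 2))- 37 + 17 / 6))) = 2419208 / 408765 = 5.92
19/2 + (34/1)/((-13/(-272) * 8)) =2559/26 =98.42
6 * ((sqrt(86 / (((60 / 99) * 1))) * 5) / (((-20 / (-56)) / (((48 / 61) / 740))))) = 504 * sqrt(14190) / 56425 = 1.06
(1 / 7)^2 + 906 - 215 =33860 / 49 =691.02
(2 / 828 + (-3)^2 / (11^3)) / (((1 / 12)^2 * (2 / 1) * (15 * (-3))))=-0.01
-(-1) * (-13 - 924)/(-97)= 937/97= 9.66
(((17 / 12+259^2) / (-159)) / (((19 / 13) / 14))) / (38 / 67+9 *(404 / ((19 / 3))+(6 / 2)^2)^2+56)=-1024750997 / 12105522558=-0.08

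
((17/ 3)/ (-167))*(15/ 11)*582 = -49470/ 1837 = -26.93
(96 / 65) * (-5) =-96 / 13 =-7.38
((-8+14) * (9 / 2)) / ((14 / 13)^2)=4563 / 196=23.28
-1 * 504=-504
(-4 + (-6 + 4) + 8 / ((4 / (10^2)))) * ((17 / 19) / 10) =1649 / 95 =17.36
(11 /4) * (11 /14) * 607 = 73447 /56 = 1311.55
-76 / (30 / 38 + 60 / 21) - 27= -23203 / 485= -47.84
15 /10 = 3 /2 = 1.50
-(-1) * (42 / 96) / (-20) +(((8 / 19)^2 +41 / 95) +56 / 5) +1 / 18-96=-87496823 / 1039680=-84.16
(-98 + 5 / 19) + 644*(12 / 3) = 47087 / 19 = 2478.26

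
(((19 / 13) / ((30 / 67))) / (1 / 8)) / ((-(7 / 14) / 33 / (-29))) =3248696 / 65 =49979.94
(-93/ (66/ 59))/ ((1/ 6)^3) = -197532/ 11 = -17957.45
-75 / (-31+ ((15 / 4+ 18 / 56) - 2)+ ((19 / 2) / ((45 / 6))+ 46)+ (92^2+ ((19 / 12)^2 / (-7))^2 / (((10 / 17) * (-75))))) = -0.01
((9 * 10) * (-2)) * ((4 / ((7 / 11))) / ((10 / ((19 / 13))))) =-15048 / 91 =-165.36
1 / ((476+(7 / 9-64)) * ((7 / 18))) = 162 / 26005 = 0.01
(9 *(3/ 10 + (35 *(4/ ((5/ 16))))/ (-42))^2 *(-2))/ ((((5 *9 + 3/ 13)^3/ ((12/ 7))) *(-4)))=212496037/ 23718038400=0.01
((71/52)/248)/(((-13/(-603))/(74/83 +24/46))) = 57754737/160020016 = 0.36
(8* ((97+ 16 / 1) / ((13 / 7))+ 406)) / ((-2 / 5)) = -121380 / 13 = -9336.92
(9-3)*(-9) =-54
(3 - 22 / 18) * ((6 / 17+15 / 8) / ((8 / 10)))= 4.95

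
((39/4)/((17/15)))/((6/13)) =2535/136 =18.64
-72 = -72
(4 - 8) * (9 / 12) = -3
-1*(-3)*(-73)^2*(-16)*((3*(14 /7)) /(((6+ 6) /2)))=-255792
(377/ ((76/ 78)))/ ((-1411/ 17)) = -14703/ 3154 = -4.66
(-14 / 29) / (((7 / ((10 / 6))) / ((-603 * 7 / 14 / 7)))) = 1005 / 203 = 4.95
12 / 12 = 1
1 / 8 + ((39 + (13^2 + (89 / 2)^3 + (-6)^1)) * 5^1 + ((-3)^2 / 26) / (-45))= 114820093 / 260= 441615.74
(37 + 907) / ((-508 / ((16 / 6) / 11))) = -1888 / 4191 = -0.45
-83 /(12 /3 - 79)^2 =-83 /5625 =-0.01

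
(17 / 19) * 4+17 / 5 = 663 / 95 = 6.98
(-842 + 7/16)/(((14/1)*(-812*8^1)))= 13465/1455104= 0.01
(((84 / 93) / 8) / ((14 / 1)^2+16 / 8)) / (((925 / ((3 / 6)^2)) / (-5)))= -7 / 9084240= -0.00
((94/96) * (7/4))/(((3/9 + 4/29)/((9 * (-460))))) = -9874935/656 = -15053.25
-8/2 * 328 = -1312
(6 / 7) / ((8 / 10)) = 15 / 14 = 1.07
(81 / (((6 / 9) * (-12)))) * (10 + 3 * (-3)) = -10.12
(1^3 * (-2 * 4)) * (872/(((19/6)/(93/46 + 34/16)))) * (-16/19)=63872256/8303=7692.67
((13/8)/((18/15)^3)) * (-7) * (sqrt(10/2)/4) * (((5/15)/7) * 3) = -1625 * sqrt(5)/6912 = -0.53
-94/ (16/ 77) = -3619/ 8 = -452.38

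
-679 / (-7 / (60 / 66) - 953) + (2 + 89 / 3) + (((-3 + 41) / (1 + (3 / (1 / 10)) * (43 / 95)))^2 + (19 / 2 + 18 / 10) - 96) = -1006913626333 / 22114065090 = -45.53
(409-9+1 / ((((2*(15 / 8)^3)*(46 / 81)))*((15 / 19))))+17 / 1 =5996807 / 14375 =417.17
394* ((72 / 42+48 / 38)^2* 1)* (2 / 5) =123571008 / 88445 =1397.15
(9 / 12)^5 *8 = 243 / 128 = 1.90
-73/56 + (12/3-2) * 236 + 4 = 26583/56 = 474.70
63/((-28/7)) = -63/4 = -15.75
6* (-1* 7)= -42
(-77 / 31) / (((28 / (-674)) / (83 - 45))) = 2272.03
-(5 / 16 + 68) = -1093 / 16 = -68.31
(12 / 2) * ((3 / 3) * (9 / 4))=27 / 2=13.50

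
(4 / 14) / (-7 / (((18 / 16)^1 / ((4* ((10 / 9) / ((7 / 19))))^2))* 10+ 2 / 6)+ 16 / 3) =-0.02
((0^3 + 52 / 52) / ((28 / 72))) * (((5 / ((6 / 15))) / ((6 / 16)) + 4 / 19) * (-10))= -114720 / 133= -862.56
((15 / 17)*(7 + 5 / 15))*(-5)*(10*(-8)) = 44000 / 17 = 2588.24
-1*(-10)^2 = -100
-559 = -559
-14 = -14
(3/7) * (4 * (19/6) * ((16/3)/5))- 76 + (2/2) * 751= 71483/105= 680.79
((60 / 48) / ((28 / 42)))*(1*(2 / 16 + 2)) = 3.98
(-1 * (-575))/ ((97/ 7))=4025/ 97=41.49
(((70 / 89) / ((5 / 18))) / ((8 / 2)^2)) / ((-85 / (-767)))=48321 / 30260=1.60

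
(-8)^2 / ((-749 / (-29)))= 1856 / 749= 2.48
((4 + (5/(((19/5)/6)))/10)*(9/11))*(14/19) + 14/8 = 73661/15884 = 4.64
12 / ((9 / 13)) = 52 / 3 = 17.33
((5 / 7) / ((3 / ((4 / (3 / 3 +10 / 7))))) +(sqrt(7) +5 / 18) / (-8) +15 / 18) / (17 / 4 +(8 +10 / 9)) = 2915 / 32708 - 9 * sqrt(7) / 962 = 0.06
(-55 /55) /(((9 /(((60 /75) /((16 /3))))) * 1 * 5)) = -1 /300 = -0.00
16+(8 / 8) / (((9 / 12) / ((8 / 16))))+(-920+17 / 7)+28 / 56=-37817 / 42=-900.40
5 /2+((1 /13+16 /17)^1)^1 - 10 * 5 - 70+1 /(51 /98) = -151907 /1326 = -114.56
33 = 33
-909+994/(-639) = -910.56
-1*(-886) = 886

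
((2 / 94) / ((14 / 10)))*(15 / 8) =75 / 2632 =0.03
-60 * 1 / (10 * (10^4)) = -3 / 5000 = -0.00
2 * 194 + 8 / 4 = 390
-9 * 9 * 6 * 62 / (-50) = 15066 / 25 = 602.64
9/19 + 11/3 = 236/57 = 4.14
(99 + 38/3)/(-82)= -335/246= -1.36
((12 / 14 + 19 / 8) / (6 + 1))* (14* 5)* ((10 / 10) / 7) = 905 / 196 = 4.62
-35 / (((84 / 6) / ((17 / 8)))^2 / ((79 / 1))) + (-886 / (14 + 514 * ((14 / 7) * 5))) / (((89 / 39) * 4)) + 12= -7085841633 / 137000192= -51.72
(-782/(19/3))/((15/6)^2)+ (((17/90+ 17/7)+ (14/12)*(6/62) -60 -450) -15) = -502823437/927675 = -542.03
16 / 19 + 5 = 111 / 19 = 5.84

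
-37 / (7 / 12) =-444 / 7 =-63.43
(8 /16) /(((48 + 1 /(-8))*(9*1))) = 4 /3447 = 0.00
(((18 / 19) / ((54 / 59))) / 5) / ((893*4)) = 59 / 1018020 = 0.00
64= 64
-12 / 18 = -2 / 3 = -0.67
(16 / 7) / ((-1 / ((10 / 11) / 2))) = -1.04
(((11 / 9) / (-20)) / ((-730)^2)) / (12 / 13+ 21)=-143 / 27337770000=-0.00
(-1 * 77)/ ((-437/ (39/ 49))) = 429/ 3059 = 0.14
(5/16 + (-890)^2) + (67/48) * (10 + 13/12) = 456258691/576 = 792115.78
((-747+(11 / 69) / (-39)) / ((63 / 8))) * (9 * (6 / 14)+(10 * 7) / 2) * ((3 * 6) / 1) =-8748338176 / 131859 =-66346.16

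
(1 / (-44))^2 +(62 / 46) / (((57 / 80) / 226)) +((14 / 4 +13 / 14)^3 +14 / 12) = 149604717355 / 290188976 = 515.54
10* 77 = 770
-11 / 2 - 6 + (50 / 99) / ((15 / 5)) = -6731 / 594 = -11.33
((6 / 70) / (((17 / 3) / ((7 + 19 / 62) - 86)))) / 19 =-369 / 5890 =-0.06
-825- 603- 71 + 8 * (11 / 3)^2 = -12523 / 9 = -1391.44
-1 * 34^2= -1156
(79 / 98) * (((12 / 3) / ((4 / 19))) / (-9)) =-1501 / 882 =-1.70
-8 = -8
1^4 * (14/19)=14/19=0.74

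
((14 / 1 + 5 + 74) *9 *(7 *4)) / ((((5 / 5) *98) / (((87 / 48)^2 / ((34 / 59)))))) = 41531103 / 30464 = 1363.28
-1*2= -2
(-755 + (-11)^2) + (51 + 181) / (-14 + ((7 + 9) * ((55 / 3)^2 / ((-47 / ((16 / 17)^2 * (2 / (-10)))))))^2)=-1878602639881814 / 2965829940137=-633.42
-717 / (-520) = 717 / 520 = 1.38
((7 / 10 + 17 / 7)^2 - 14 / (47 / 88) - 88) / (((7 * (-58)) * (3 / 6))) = 829277 / 1612100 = 0.51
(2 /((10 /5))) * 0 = 0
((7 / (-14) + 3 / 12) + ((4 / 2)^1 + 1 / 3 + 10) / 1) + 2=169 / 12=14.08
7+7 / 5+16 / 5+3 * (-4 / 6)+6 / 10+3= 66 / 5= 13.20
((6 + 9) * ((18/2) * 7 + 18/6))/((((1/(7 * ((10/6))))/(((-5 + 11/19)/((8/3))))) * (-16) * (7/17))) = 2906.50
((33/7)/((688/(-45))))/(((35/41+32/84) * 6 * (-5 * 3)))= 4059/1462688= 0.00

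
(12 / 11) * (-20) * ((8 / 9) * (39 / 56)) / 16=-65 / 77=-0.84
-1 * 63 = -63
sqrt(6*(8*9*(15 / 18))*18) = 36*sqrt(5) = 80.50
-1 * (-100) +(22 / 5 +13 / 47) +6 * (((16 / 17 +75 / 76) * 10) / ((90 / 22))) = 30275666 / 227715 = 132.95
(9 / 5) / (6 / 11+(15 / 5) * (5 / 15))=99 / 85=1.16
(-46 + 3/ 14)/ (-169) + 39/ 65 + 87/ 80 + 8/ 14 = 47885/ 18928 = 2.53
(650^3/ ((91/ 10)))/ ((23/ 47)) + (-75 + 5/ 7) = 9928738040/ 161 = 61669180.37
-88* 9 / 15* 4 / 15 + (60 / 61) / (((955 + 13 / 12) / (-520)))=-255708256 / 17496325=-14.61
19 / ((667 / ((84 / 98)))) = 114 / 4669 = 0.02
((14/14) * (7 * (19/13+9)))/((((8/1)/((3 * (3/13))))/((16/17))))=1008/169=5.96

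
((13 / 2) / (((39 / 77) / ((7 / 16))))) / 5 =539 / 480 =1.12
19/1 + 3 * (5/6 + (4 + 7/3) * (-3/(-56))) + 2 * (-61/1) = -5571/56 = -99.48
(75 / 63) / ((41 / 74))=1850 / 861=2.15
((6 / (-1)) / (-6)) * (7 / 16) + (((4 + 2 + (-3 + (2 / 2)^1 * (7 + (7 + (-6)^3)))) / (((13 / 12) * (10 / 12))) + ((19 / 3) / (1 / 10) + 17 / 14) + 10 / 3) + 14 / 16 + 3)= -3237503 / 21840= -148.24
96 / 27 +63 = 599 / 9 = 66.56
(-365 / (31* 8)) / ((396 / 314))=-57305 / 49104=-1.17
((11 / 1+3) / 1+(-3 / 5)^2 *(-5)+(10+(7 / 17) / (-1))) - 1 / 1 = 1767 / 85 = 20.79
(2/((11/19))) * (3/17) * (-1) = -114/187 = -0.61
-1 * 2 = -2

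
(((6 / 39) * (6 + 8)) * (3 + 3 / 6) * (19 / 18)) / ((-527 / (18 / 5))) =-1862 / 34255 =-0.05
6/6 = 1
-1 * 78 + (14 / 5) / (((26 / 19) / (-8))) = -6134 / 65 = -94.37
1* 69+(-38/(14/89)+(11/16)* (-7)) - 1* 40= -24347/112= -217.38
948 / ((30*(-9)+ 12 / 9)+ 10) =-711 / 194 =-3.66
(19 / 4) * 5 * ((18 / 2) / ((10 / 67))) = 11457 / 8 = 1432.12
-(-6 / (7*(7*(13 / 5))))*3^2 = 270 / 637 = 0.42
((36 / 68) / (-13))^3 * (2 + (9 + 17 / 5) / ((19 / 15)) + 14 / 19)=-10206 / 12063727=-0.00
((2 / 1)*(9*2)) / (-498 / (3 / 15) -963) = -0.01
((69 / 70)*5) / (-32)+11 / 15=3893 / 6720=0.58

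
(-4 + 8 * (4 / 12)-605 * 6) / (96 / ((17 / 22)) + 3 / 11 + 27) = -23.97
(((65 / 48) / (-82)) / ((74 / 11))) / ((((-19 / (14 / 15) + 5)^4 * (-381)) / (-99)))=-3776773 / 329331390929500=-0.00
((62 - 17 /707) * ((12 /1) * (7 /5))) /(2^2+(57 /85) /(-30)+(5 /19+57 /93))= 17549584840 /81810303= 214.52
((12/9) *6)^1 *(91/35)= 104/5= 20.80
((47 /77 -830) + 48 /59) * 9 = -33877989 /4543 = -7457.18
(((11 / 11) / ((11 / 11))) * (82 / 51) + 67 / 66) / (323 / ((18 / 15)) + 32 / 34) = 2943 / 303061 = 0.01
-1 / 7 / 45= -1 / 315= -0.00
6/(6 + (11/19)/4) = 456/467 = 0.98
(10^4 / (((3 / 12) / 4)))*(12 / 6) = 320000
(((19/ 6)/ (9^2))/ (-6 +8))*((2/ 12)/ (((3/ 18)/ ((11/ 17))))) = 0.01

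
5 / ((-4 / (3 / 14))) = -0.27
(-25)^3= -15625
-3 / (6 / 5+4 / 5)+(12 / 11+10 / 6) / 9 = -709 / 594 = -1.19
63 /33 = 21 /11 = 1.91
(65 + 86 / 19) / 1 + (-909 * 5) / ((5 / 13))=-223202 / 19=-11747.47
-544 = -544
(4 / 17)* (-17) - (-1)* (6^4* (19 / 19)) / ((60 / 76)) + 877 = 12573 / 5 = 2514.60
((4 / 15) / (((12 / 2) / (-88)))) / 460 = -44 / 5175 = -0.01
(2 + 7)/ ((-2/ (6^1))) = -27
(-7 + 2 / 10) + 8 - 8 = -34 / 5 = -6.80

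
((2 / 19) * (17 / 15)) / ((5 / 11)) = 374 / 1425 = 0.26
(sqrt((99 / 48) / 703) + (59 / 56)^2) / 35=sqrt(23199) / 98420 + 3481 / 109760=0.03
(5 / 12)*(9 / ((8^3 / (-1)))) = -15 / 2048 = -0.01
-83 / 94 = -0.88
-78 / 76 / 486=-13 / 6156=-0.00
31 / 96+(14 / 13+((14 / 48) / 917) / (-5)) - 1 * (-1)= 653891 / 272480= 2.40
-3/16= -0.19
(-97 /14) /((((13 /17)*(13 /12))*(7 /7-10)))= 3298 /3549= 0.93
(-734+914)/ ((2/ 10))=900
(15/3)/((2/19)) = 95/2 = 47.50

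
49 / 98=0.50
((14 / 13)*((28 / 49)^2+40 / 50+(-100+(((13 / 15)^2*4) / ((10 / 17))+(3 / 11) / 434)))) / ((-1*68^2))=3525129347 / 161423262000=0.02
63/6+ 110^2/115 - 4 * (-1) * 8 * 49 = 77451/46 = 1683.72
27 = 27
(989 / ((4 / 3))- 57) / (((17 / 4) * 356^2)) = 2739 / 2154512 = 0.00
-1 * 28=-28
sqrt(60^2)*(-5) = -300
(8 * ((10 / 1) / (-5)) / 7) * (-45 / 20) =36 / 7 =5.14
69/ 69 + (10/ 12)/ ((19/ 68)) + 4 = 455/ 57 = 7.98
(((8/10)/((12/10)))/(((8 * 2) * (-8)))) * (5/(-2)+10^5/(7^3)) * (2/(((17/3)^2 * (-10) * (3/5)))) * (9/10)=356913/25376512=0.01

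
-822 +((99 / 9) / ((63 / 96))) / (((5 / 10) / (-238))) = -26402 / 3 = -8800.67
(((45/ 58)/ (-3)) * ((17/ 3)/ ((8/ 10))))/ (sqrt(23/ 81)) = -3825 * sqrt(23)/ 5336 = -3.44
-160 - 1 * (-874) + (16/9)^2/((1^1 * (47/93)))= 914002/1269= 720.25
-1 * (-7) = 7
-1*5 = -5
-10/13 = -0.77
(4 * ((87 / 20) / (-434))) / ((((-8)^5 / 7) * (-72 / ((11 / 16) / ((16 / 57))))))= -6061 / 20803747840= -0.00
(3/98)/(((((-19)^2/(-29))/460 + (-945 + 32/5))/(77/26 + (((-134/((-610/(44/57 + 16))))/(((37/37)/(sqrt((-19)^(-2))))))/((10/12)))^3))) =-25817411622328984759089/266164092466688840485140625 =-0.00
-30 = -30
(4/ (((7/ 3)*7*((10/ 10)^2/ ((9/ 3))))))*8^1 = 288/ 49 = 5.88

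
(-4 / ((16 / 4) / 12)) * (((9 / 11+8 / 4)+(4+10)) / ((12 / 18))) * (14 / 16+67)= -904095 / 44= -20547.61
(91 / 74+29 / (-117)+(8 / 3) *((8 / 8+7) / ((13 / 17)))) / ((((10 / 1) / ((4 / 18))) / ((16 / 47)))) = 2000296 / 9155835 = 0.22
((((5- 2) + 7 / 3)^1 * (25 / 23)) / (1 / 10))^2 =16000000 / 4761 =3360.64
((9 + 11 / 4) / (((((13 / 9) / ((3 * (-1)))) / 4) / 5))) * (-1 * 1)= 6345 / 13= 488.08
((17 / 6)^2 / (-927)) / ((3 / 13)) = -3757 / 100116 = -0.04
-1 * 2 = -2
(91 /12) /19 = 91 /228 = 0.40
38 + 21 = 59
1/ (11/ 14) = 14/ 11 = 1.27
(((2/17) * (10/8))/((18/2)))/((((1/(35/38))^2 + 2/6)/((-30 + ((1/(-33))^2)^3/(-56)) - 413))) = -28033895203083875/5856177003046128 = -4.79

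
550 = 550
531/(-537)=-0.99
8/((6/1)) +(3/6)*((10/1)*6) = 94/3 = 31.33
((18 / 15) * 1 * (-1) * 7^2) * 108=-31752 / 5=-6350.40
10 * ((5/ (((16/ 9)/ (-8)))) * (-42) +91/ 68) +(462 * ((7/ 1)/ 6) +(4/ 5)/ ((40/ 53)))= 4251463/ 425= 10003.44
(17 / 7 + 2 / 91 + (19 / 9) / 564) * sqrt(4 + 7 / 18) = 1133677 * sqrt(158) / 2771496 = 5.14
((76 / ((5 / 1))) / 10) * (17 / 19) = 1.36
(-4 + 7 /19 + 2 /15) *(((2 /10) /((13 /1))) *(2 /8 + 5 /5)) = -997 /14820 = -0.07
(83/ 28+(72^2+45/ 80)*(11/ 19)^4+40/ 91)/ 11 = 15880960617/ 298174448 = 53.26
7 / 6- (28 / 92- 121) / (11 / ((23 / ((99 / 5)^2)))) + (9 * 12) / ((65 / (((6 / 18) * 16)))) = 149571607 / 14015430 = 10.67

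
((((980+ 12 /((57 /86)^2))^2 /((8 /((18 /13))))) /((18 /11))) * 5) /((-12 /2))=-4091020909855 /45742671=-89435.55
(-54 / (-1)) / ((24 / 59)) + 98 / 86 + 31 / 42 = 486275 / 3612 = 134.63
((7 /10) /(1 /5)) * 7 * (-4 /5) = -98 /5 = -19.60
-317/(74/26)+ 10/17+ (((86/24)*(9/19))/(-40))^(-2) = 4653305033/10467189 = 444.56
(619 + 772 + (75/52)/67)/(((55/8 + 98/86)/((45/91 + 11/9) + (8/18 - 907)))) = -102954260650114/655567731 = -157045.96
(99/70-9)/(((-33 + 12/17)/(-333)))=-333999/4270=-78.22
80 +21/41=3301/41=80.51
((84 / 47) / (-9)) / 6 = -0.03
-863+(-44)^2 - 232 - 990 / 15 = 775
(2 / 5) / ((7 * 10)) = 1 / 175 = 0.01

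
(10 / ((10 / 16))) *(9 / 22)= 72 / 11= 6.55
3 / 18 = 1 / 6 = 0.17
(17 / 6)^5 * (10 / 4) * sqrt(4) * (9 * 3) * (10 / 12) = 35496425 / 1728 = 20541.91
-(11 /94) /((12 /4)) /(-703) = 11 /198246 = 0.00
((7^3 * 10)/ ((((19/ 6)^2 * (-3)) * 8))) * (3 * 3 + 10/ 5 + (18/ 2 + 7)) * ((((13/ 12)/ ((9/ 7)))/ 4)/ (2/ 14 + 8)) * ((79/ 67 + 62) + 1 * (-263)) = 3656446885/ 1838212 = 1989.13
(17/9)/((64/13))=221/576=0.38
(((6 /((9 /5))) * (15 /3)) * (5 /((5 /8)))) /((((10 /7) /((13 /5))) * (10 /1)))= 364 /15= 24.27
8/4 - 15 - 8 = -21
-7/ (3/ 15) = -35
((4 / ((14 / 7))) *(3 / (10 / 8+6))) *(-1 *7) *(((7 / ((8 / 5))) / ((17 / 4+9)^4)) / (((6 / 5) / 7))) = -1097600 / 228823949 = -0.00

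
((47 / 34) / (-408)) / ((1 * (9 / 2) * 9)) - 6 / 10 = -1685683 / 2809080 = -0.60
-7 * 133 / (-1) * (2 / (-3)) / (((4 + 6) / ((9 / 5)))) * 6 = -16758 / 25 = -670.32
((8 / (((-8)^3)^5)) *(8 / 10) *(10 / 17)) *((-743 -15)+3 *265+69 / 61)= -0.00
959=959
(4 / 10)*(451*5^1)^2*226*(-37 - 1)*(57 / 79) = -995680439160 / 79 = -12603549862.78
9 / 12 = 3 / 4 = 0.75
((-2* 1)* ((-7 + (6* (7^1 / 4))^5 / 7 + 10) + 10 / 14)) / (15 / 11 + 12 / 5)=-224671315 / 23184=-9690.79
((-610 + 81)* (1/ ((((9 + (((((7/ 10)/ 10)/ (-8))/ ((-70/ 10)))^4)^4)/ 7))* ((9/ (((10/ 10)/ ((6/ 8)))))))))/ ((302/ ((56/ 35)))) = -333536588403058933760000000000000000000000000000000/ 1032816132044410060800000000000000000000000000004077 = -0.32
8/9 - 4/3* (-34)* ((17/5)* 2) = 13912/45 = 309.16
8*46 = 368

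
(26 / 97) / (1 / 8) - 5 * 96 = -46352 / 97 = -477.86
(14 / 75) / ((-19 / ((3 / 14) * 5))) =-1 / 95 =-0.01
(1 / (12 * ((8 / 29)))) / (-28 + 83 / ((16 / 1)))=-29 / 2190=-0.01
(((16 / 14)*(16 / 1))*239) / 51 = 30592 / 357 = 85.69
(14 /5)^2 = 196 /25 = 7.84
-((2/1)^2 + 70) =-74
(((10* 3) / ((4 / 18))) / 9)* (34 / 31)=510 / 31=16.45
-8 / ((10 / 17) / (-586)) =7969.60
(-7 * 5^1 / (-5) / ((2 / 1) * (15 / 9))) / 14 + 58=1163 / 20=58.15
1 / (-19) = -1 / 19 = -0.05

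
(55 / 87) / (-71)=-55 / 6177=-0.01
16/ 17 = 0.94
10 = 10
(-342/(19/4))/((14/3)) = -108/7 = -15.43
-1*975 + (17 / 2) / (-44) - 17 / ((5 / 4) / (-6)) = -393181 / 440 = -893.59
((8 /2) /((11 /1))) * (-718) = -2872 /11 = -261.09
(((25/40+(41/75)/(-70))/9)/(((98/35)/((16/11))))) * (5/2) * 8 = 51844/72765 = 0.71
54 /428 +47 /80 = 6109 /8560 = 0.71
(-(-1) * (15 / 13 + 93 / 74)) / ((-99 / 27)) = -6957 / 10582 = -0.66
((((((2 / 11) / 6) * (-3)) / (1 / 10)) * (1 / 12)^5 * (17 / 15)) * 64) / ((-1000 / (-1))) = -0.00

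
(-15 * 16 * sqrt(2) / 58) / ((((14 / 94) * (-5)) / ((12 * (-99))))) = -1340064 * sqrt(2) / 203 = -9335.65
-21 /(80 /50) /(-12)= 35 /32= 1.09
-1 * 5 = -5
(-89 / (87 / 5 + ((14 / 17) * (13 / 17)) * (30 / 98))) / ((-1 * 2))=900235 / 355902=2.53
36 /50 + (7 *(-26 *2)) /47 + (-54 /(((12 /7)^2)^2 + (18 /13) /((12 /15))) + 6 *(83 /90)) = -1698335513 /253479225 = -6.70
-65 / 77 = -0.84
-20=-20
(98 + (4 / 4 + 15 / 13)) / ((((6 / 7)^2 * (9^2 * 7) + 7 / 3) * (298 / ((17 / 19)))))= 232407 / 323755991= 0.00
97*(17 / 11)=1649 / 11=149.91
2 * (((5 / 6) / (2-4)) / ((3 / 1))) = -5 / 18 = -0.28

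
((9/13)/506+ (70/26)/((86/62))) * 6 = 1648191/141427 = 11.65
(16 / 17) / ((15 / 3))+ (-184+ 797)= 52121 / 85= 613.19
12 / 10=6 / 5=1.20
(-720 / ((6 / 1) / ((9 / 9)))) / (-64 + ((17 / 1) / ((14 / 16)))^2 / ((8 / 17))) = -0.16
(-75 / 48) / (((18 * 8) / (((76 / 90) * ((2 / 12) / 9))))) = -0.00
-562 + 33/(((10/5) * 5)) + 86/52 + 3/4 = -144637/260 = -556.30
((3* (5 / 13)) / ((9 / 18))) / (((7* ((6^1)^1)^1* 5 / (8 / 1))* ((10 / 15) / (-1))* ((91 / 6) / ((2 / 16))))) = -9 / 8281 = -0.00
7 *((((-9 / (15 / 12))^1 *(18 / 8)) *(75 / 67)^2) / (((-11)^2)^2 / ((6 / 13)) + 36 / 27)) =-425250 / 94937861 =-0.00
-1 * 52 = -52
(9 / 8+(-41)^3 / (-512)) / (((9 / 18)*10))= 27.15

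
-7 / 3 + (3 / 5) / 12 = -137 / 60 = -2.28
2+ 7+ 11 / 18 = 173 / 18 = 9.61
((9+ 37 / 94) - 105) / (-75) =8987 / 7050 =1.27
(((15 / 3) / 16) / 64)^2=25 / 1048576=0.00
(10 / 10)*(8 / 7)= 8 / 7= 1.14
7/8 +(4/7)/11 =571/616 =0.93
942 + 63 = 1005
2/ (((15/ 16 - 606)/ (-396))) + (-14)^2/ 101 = 1059116/ 325927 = 3.25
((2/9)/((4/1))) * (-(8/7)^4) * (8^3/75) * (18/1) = -2097152/180075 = -11.65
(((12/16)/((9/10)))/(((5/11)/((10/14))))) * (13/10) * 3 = 143/28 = 5.11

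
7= 7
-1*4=-4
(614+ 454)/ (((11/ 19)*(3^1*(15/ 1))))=6764/ 165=40.99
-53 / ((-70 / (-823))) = -43619 / 70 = -623.13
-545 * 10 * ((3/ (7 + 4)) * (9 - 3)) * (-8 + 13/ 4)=42361.36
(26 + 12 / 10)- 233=-1029 / 5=-205.80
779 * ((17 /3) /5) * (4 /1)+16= 53212 /15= 3547.47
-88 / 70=-44 / 35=-1.26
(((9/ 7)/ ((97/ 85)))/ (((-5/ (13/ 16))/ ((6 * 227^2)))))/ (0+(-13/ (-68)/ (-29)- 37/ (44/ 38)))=1667429023689/ 941502758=1771.03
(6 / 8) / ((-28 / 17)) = -51 / 112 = -0.46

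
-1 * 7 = -7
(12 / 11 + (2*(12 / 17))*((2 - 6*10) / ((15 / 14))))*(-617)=43459012 / 935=46480.23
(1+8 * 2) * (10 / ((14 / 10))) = 121.43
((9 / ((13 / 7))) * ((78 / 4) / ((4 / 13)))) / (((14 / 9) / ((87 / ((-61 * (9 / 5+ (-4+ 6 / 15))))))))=152685 / 976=156.44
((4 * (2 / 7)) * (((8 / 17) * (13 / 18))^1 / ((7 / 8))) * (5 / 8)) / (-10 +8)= -1040 / 7497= -0.14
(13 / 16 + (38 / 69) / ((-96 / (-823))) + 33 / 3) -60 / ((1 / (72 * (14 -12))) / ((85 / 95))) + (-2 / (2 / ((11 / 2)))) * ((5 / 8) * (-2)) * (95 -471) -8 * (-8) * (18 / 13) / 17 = -17894562743 / 1738386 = -10293.78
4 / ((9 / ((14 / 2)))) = 28 / 9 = 3.11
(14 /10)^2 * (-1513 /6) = -74137 /150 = -494.25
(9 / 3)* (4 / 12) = 1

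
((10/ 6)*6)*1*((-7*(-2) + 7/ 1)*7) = 1470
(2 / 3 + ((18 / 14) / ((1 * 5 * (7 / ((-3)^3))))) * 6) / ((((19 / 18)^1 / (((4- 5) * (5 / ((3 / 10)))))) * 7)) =77680 / 6517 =11.92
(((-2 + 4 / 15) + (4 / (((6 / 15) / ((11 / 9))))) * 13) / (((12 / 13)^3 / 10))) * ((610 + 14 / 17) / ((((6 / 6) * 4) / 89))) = 6598847684 / 243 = 27155751.79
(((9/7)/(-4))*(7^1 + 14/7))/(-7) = 81/196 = 0.41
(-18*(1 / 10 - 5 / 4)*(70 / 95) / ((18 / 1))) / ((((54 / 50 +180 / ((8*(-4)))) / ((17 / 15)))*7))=-1564 / 51813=-0.03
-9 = -9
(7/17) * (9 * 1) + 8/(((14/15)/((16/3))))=5881/119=49.42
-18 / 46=-9 / 23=-0.39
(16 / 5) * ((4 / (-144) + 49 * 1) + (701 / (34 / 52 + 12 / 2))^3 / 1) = 3742001.48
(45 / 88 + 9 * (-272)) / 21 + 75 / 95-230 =-4046747 / 11704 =-345.76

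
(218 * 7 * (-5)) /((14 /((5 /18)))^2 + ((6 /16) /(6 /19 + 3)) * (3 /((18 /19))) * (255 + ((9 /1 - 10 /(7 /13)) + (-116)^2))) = -224322000 /218945329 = -1.02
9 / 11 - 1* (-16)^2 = -2807 / 11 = -255.18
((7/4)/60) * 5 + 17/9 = 293/144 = 2.03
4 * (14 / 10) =28 / 5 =5.60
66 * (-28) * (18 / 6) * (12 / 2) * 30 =-997920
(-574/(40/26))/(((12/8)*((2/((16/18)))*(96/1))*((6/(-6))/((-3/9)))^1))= -3731/9720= -0.38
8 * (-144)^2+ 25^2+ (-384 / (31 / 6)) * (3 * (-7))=5210287 / 31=168073.77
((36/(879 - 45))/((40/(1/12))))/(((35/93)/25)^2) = 43245/108976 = 0.40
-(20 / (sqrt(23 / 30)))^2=-12000 / 23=-521.74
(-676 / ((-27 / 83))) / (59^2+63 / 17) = 238459 / 399870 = 0.60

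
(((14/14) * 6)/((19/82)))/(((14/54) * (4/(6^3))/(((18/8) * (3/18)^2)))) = 89667/266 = 337.09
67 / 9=7.44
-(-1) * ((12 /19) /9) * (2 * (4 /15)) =0.04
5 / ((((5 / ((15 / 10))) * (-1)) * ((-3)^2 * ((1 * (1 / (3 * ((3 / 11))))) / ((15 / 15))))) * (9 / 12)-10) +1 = 13 / 15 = 0.87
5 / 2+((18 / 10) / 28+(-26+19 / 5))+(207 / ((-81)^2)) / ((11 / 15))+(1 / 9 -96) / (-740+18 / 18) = -5382447463 / 276548580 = -19.46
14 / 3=4.67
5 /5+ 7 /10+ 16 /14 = 2.84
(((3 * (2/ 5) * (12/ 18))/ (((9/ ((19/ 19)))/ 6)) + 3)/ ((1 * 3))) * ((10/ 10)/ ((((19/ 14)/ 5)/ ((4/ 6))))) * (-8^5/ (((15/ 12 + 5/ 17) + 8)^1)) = -3306684416/ 332937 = -9931.86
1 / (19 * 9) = 1 / 171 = 0.01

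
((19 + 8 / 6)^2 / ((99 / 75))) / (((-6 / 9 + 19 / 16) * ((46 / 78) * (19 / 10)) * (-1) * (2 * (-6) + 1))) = 7739680 / 158631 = 48.79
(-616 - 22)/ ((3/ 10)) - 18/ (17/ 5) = -108730/ 51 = -2131.96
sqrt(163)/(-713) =-sqrt(163)/713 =-0.02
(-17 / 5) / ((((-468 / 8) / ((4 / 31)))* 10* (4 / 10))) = 34 / 18135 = 0.00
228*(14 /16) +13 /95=37931 /190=199.64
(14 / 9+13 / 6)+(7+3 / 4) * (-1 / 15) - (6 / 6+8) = -1043 / 180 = -5.79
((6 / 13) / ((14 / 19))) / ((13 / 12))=0.58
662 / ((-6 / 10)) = -3310 / 3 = -1103.33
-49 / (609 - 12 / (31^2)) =-47089 / 585237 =-0.08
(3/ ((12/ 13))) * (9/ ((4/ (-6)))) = -351/ 8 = -43.88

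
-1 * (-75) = 75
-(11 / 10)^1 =-1.10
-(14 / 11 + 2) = -3.27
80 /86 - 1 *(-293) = 12639 /43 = 293.93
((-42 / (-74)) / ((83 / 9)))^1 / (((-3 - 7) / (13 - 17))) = 378 / 15355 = 0.02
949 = 949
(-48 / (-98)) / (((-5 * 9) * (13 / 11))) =-88 / 9555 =-0.01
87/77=1.13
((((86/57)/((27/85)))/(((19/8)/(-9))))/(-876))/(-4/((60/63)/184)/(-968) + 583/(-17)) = -37591675/61281318906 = -0.00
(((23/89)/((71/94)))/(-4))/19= -0.00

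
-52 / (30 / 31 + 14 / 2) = -124 / 19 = -6.53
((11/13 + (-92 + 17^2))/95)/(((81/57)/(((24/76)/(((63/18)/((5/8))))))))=1286/15561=0.08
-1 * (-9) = 9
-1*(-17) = 17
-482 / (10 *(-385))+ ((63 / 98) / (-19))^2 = 0.13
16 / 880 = 1 / 55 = 0.02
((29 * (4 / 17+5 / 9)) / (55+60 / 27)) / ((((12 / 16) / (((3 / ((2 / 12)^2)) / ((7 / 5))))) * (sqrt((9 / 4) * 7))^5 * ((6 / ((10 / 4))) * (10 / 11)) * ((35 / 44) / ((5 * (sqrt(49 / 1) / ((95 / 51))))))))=108694784 * sqrt(7) / 634332195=0.45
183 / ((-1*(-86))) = 183 / 86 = 2.13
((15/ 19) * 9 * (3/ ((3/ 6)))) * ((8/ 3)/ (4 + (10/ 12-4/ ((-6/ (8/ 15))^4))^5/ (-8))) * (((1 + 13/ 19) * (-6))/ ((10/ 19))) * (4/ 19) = -49238545109180561644050000000000000000000/ 423230545429241842823204452314825883073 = -116.34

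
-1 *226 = -226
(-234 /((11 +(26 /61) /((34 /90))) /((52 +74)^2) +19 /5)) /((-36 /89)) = 47620419210 /312867713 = 152.21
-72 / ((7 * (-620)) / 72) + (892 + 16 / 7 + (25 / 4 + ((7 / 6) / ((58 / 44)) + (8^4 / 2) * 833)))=644486248183 / 377580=1706886.62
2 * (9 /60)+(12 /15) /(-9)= 19 /90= 0.21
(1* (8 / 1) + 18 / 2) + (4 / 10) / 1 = 87 / 5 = 17.40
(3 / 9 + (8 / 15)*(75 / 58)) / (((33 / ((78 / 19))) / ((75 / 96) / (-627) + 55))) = 1276743715 / 182411856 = 7.00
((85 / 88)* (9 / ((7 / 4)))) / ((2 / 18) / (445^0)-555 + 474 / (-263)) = -1810755 / 202923952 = -0.01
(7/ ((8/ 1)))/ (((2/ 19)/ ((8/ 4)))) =133/ 8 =16.62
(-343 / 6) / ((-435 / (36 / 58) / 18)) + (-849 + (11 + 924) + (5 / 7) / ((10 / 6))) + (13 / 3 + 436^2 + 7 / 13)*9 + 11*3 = 654733703644 / 382655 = 1711028.74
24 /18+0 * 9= 4 /3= 1.33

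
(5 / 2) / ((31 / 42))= 105 / 31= 3.39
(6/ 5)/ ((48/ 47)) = 47/ 40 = 1.18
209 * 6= 1254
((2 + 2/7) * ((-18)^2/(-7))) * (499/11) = -2586816/539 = -4799.29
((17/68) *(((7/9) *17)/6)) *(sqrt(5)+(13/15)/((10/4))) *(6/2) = 4.27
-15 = -15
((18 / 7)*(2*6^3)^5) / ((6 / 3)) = 135413275557888 / 7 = 19344753651126.86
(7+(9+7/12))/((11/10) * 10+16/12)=199/148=1.34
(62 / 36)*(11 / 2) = 9.47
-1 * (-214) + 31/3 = 673/3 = 224.33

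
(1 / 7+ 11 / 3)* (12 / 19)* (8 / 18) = 1280 / 1197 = 1.07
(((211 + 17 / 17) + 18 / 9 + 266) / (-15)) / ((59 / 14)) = -448 / 59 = -7.59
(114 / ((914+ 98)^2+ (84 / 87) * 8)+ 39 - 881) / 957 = -12503866747 / 14211641400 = -0.88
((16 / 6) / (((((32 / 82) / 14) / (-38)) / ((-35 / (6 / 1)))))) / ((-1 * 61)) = -190855 / 549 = -347.64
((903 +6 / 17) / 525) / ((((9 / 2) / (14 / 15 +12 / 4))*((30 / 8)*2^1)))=1208084 / 6024375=0.20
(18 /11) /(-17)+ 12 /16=0.65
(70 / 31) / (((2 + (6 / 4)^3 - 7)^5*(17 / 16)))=-36700160 / 195671411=-0.19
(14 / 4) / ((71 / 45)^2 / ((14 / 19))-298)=-99225 / 8352521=-0.01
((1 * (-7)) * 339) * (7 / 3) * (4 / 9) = -22148 / 9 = -2460.89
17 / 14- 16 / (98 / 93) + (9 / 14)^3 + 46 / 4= -6047 / 2744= -2.20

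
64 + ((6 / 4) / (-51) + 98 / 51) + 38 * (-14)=-47543 / 102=-466.11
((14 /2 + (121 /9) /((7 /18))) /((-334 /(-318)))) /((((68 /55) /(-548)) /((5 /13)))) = -6747.40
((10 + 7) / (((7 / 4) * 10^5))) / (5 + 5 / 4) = 17 / 1093750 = 0.00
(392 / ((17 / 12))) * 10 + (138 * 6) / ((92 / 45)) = 53925 / 17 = 3172.06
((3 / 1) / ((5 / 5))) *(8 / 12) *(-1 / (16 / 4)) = -1 / 2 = -0.50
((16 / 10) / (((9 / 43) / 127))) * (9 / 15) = 43688 / 75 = 582.51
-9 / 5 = -1.80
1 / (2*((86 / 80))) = 20 / 43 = 0.47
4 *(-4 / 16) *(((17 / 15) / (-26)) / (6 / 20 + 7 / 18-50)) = -51 / 57694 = -0.00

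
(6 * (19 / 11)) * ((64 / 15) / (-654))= -1216 / 17985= -0.07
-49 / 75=-0.65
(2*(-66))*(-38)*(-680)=-3410880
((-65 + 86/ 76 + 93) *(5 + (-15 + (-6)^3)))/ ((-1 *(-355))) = -18.55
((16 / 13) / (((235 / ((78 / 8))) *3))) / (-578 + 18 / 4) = -8 / 269545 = -0.00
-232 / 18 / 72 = -29 / 162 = -0.18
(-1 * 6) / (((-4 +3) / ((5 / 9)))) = 10 / 3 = 3.33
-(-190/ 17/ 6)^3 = 857375/ 132651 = 6.46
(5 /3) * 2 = 10 /3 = 3.33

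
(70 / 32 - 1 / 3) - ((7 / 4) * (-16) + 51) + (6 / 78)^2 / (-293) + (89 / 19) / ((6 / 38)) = 20252405 / 2376816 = 8.52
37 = 37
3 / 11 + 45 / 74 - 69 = -55449 / 814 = -68.12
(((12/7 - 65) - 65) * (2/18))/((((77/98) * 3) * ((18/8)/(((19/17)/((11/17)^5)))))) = -11400282416/430489323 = -26.48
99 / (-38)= -99 / 38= -2.61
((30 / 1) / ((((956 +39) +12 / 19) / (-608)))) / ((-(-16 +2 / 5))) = -288800 / 245921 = -1.17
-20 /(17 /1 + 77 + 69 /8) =-160 /821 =-0.19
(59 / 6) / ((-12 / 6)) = -59 / 12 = -4.92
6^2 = 36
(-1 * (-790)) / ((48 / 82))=16195 / 12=1349.58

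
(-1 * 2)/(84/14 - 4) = -1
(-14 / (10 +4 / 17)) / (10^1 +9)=-119 / 1653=-0.07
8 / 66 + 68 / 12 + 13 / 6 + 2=219 / 22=9.95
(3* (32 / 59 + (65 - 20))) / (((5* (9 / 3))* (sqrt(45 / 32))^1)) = 10748* sqrt(10) / 4425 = 7.68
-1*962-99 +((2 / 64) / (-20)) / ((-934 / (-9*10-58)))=-158555877 / 149440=-1061.00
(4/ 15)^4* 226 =1.14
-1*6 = -6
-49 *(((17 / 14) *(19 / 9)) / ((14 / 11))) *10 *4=-35530 / 9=-3947.78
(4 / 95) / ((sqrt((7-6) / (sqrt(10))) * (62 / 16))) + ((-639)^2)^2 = 32 * 10^(1 / 4) / 2945 + 166726039041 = 166726039041.02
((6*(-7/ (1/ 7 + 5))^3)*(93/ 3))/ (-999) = 3647119/ 7768224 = 0.47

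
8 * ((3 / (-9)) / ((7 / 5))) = -40 / 21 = -1.90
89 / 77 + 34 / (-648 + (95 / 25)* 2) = 135944 / 123277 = 1.10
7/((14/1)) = 1/2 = 0.50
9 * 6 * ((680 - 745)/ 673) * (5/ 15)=-1170/ 673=-1.74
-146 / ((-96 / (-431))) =-31463 / 48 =-655.48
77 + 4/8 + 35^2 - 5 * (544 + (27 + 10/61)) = -189505/122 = -1553.32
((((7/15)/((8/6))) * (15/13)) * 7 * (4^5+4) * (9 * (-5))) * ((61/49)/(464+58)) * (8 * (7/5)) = -1316868/377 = -3493.02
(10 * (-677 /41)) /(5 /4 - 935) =0.18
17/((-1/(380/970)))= -646/97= -6.66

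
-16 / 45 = -0.36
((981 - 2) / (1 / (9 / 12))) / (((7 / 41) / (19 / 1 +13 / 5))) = 3251259 / 35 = 92893.11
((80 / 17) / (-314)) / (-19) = 40 / 50711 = 0.00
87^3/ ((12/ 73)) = 16023573/ 4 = 4005893.25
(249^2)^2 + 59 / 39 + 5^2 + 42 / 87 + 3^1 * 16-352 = 4347703931839 / 1131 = 3844123724.00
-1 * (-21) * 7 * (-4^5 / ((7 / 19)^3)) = -21070848 / 7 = -3010121.14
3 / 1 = 3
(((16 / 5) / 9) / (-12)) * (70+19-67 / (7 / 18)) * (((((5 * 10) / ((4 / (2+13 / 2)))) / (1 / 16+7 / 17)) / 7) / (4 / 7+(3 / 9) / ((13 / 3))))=175226480 / 1438479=121.81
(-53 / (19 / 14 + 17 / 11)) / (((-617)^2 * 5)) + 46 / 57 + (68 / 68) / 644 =8417826635473 / 10410877199940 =0.81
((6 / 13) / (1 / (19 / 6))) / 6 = 19 / 78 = 0.24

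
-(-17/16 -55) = 897/16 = 56.06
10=10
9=9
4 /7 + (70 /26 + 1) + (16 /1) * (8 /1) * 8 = 93572 /91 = 1028.26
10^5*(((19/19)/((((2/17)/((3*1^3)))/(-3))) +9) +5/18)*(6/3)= -121000000/9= -13444444.44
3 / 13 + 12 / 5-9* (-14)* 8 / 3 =22011 / 65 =338.63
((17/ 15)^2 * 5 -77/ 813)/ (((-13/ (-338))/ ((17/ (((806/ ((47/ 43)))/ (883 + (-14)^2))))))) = 66524704844/ 16255935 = 4092.33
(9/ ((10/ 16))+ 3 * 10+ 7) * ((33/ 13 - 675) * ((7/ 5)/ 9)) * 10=-10484572/ 195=-53767.04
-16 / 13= -1.23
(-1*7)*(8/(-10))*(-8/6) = -112/15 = -7.47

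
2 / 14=0.14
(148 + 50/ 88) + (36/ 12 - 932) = -34339/ 44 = -780.43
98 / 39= 2.51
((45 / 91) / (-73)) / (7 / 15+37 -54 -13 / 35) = 27 / 67379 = 0.00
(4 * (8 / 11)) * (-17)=-544 / 11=-49.45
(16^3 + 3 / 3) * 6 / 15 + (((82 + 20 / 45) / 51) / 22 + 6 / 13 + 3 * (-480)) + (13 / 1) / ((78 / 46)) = 67934848 / 328185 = 207.00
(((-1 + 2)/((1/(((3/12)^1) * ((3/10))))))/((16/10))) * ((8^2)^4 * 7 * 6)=33030144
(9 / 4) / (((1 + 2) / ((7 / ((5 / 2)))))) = 21 / 10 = 2.10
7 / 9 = 0.78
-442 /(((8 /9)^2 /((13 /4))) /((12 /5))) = -698139 /160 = -4363.37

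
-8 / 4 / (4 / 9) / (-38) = 9 / 76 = 0.12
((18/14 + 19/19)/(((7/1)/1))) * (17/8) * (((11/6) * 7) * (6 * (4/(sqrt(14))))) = 748 * sqrt(14)/49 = 57.12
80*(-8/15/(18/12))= -256/9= -28.44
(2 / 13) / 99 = 2 / 1287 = 0.00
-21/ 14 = -3/ 2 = -1.50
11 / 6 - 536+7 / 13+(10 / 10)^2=-41545 / 78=-532.63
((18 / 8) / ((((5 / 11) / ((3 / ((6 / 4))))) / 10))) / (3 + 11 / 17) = 1683 / 62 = 27.15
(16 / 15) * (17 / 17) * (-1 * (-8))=128 / 15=8.53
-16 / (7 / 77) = -176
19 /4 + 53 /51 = 1181 /204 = 5.79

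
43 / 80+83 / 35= 1629 / 560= 2.91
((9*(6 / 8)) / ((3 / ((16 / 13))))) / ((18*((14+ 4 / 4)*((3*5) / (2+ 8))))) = 4 / 585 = 0.01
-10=-10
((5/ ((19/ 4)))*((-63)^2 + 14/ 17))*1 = 1349740/ 323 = 4178.76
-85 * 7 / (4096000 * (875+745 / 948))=-28203 / 170034176000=-0.00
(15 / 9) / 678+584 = 1187861 / 2034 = 584.00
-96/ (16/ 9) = -54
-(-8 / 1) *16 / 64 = 2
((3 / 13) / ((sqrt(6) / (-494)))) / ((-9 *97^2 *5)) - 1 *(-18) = 19 *sqrt(6) / 423405 + 18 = 18.00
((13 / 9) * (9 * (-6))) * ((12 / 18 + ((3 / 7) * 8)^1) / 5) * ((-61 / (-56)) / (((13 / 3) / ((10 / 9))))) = -2623 / 147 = -17.84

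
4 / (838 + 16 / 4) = 0.00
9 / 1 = 9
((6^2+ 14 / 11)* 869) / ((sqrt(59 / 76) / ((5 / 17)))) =323900* sqrt(1121) / 1003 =10812.17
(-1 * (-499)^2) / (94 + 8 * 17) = -249001 / 230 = -1082.61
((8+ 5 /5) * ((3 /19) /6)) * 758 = 3411 /19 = 179.53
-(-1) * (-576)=-576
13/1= 13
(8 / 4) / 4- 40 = -79 / 2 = -39.50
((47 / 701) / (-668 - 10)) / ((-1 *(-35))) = -47 / 16634730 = -0.00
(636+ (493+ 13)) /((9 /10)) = 1268.89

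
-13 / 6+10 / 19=-187 / 114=-1.64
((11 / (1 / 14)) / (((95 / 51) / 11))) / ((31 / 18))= 528.04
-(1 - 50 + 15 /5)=46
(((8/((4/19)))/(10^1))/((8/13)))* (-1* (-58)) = 7163/20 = 358.15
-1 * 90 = -90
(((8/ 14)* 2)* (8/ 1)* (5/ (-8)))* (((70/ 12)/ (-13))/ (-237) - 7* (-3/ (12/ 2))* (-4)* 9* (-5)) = -33274900/ 9243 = -3600.01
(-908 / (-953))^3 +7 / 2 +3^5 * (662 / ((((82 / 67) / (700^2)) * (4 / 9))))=10284812197455314578383 / 70972900514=144911820187.29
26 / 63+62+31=93.41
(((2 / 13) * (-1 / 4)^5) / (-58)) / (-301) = -1 / 116200448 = -0.00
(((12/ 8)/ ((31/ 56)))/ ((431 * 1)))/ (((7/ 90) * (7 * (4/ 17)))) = 0.05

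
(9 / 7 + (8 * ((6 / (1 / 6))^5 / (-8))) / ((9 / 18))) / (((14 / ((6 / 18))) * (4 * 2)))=-359917.71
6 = 6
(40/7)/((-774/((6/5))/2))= -16/903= -0.02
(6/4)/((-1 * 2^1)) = -3/4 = -0.75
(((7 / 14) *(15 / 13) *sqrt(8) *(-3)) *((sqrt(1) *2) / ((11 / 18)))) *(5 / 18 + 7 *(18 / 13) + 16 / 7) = -164250 *sqrt(2) / 1183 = -196.35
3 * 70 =210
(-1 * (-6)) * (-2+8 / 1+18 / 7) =360 / 7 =51.43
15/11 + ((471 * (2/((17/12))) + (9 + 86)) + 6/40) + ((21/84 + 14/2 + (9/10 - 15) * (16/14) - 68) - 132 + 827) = 1805884/1309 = 1379.59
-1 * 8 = -8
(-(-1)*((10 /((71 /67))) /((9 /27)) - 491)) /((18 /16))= -262808 /639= -411.28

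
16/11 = 1.45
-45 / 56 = -0.80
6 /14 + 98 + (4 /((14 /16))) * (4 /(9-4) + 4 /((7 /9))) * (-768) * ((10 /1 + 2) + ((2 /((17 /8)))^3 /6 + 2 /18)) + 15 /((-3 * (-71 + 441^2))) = -35872542796228157 /140405040510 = -255493.27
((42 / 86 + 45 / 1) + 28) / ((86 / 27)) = 42660 / 1849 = 23.07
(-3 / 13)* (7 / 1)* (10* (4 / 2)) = -420 / 13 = -32.31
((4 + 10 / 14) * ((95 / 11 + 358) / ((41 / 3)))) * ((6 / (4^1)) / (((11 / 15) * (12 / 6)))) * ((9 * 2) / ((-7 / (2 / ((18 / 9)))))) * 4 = -29400570 / 22099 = -1330.40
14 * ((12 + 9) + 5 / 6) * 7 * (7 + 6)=83447 / 3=27815.67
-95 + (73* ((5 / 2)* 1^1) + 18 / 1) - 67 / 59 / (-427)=5315857 / 50386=105.50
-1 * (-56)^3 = 175616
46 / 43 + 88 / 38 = 2766 / 817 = 3.39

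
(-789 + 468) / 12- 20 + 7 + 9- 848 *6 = -20475 / 4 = -5118.75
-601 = -601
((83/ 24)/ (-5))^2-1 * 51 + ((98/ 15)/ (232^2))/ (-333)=-67913879851/ 1344254400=-50.52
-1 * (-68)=68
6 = 6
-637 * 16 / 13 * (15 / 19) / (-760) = 294 / 361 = 0.81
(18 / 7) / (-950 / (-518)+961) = 333 / 124687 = 0.00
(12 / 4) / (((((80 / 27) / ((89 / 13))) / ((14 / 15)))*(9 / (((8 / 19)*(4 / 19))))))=7476 / 117325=0.06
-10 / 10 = -1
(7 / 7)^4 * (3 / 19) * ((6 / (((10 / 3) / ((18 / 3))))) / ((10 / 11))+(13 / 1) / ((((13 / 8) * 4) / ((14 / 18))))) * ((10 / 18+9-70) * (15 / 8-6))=2261204 / 4275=528.94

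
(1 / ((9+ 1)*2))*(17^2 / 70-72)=-4751 / 1400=-3.39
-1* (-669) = 669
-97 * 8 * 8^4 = -3178496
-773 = -773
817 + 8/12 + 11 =2486/3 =828.67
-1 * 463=-463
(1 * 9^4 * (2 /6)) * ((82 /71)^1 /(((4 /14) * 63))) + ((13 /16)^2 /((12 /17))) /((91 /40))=26858999 /190848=140.74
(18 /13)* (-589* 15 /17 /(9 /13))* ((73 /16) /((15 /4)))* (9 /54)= -210.77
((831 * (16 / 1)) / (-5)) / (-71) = 37.45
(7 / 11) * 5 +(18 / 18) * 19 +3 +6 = 343 / 11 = 31.18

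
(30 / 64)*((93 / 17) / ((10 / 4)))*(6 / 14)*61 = 51057 / 1904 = 26.82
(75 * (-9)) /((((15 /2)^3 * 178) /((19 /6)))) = -0.03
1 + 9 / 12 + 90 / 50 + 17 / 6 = 6.38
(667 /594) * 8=8.98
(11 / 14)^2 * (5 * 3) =1815 / 196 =9.26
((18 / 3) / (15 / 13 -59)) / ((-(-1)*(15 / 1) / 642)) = -4173 / 940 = -4.44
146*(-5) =-730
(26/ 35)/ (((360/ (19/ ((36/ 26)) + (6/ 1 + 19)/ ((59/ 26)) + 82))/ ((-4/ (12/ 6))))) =-1473641/ 3345300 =-0.44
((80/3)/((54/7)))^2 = 78400/6561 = 11.95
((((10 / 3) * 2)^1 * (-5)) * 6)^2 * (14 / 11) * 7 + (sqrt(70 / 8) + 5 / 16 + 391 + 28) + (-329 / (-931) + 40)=sqrt(35) / 2 + 8352519859 / 23408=356826.26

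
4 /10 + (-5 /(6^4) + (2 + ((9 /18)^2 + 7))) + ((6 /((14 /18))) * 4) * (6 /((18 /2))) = 1370669 /45360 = 30.22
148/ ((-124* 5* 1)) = -37/ 155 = -0.24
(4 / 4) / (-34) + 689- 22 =22677 / 34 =666.97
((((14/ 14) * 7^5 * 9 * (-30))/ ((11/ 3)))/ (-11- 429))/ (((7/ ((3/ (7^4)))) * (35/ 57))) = 13851/ 16940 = 0.82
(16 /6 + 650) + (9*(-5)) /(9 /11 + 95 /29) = 2514083 /3918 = 641.68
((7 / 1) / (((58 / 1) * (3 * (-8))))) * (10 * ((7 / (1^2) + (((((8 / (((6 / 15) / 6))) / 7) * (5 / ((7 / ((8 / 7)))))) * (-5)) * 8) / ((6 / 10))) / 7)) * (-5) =-7939975 / 238728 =-33.26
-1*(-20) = 20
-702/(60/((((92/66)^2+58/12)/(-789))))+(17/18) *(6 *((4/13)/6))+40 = 3007755253/74465820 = 40.39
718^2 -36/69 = 515523.48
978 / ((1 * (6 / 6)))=978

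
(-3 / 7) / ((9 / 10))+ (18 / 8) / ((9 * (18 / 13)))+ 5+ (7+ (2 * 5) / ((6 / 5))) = 10099 / 504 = 20.04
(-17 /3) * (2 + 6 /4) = -119 /6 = -19.83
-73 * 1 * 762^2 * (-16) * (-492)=-333670558464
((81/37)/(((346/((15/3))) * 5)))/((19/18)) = 729/121619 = 0.01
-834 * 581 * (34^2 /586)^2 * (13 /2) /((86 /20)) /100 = -526115650242 /18457535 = -28504.11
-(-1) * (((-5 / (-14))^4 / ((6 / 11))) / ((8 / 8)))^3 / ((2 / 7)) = 324951171875 / 3498824306589696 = 0.00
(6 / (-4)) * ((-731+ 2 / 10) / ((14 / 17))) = 13311 / 10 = 1331.10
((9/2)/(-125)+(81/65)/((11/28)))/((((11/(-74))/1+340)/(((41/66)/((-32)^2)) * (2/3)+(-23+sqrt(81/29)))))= -1074658650763/5063600256000+12444543 * sqrt(29)/4345537625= -0.20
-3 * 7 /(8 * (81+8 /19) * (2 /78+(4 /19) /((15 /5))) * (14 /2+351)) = -3249 /3456848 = -0.00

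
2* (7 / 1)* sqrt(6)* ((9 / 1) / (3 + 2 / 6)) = 189* sqrt(6) / 5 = 92.59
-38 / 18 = -19 / 9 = -2.11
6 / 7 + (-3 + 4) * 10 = 76 / 7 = 10.86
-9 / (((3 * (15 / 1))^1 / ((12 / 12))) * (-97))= 0.00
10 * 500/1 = 5000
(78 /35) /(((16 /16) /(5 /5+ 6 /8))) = 3.90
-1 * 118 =-118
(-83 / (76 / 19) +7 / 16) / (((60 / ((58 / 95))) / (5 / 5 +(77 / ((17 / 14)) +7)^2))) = -270138973 / 263568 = -1024.93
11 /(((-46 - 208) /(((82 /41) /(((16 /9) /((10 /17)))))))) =-495 /17272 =-0.03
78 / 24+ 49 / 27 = 547 / 108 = 5.06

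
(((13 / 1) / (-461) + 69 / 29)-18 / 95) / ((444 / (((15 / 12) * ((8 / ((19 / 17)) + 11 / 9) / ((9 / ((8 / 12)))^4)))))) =3934155334 / 2562280491831831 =0.00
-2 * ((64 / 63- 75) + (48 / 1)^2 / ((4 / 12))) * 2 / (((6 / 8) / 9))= -6892720 / 21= -328224.76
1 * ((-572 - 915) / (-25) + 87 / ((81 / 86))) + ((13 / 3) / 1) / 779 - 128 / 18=76110446 / 525825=144.74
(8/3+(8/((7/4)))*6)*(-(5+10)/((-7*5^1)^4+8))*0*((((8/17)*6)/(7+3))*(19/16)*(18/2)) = 0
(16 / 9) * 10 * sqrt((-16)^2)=2560 / 9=284.44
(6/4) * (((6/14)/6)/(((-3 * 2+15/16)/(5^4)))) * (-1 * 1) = 2500/189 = 13.23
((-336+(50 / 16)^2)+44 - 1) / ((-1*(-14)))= -18127 / 896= -20.23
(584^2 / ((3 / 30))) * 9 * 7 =214865280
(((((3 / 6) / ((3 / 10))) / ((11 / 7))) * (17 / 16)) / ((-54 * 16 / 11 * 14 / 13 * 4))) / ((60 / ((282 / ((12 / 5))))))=-51935 / 7962624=-0.01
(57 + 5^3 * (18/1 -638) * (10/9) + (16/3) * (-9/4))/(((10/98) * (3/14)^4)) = -291617046896/729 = -400023383.95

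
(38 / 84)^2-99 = -174275 / 1764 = -98.80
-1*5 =-5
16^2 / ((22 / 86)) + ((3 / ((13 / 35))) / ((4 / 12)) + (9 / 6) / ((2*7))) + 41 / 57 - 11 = 1014.78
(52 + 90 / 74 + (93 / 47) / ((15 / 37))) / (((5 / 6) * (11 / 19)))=57587556 / 478225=120.42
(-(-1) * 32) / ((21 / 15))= 160 / 7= 22.86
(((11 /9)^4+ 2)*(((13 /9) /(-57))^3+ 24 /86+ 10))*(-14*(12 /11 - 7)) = 1507583801805980990 /418970334802041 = 3598.31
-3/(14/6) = -9/7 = -1.29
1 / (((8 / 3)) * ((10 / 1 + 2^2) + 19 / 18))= 27 / 1084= 0.02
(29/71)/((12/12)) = 29/71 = 0.41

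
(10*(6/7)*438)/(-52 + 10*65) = 13140/2093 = 6.28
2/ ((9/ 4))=8/ 9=0.89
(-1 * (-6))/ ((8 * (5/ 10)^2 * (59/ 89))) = 267/ 59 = 4.53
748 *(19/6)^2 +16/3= 67555/9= 7506.11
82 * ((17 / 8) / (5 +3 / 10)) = 3485 / 106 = 32.88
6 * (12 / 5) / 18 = 4 / 5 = 0.80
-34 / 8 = -17 / 4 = -4.25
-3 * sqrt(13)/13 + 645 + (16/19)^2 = 233101/361- 3 * sqrt(13)/13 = 644.88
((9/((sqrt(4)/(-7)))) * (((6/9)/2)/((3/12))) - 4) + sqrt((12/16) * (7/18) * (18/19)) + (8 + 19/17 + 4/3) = -35.02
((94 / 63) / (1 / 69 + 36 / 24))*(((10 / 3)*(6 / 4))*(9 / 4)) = 11.08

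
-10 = -10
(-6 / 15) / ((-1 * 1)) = 0.40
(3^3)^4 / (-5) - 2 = -531451 / 5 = -106290.20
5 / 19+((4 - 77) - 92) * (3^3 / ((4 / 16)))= -338575 / 19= -17819.74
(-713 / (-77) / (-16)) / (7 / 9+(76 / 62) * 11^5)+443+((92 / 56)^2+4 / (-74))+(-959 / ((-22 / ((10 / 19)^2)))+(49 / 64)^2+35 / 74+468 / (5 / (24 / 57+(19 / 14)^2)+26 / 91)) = 7023811546985949166604099 / 10867166186810202271744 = 646.33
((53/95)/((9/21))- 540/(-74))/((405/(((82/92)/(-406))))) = -3717757/79760060100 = -0.00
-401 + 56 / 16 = -795 / 2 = -397.50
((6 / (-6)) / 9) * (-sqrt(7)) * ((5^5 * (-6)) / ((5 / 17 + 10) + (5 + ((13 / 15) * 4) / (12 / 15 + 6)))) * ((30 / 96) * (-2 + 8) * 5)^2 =-298828125 * sqrt(7) / 25792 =-30653.88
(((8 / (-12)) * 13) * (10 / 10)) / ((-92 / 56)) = 364 / 69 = 5.28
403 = 403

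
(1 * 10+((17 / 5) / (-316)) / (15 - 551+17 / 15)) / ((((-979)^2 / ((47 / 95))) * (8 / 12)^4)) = 96517846917 / 3693455291725760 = 0.00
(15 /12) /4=5 /16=0.31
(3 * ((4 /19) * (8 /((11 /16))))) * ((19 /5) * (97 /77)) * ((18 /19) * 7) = 2681856 /11495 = 233.31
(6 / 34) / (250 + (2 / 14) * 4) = 0.00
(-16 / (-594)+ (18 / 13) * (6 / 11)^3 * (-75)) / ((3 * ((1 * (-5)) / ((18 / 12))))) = 1.68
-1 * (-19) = 19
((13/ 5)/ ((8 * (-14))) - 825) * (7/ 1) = -462013/ 80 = -5775.16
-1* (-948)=948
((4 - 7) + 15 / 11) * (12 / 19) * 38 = -432 / 11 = -39.27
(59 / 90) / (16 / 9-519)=-0.00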